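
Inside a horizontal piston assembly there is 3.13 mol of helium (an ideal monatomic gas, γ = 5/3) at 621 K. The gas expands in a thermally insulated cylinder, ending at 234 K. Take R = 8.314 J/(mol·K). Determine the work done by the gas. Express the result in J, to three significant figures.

Adiabatic ⇒ Q = 0, so W_by = −ΔU = nCᵥ(T₁ − T₂).
Cᵥ = 3R/2 = 12.47 J/(mol·K).
W = (3.13)(12.47)(621 − 234) = 15106 J.

W ≈ 15100 J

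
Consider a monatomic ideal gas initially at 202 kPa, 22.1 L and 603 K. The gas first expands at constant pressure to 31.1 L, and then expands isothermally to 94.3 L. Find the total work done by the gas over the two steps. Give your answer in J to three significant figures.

W_total ≈ 8790 J

Step 1 (isobaric): W = PΔV = (202 kPa)(31.1 − 22.1 L) = 1818 J.
After step 1: P = 202 kPa, V = 31.1 L, T = 848.6 K.
Step 2 (isothermal): W = P₁V₁ ln(V₂/V₁) = (6282) ln(94.3/31.1) = 6969 J.
W_total = 1818 + 6969 = 8787 J.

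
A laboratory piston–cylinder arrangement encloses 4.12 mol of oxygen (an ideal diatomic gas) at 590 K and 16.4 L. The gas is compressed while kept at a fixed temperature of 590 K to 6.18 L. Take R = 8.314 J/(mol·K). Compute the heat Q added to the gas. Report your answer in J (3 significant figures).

Isothermal ⇒ ΔU = 0, so Q = W = nRT ln(V₂/V₁).
Q = (4.12)(8.314)(590) ln(6.18/16.4) = 20210 × -0.976 = -19724 J.

Q ≈ -19700 J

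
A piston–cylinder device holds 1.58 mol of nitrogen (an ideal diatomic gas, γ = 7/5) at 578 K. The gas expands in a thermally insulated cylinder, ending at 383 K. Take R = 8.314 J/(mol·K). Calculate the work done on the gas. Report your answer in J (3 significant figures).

W ≈ -6400 J

Adiabatic ⇒ Q = 0, so W_by = −ΔU = nCᵥ(T₁ − T₂).
Cᵥ = 5R/2 = 20.79 J/(mol·K).
W = (1.58)(20.79)(578 − 383) = 6404 J.
Work on gas = −W_by = -6404 J.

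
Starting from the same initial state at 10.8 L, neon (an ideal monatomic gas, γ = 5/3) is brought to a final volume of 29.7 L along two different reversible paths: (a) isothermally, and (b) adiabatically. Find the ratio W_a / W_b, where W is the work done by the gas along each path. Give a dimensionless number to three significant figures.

W_a / W_b ≈ 1.37

Path (a) isothermal: W = P₁V₁ ln(V₂/V₁) → W_a/(P₁V₁) = 1.012.
Path (b) adiabatic: W = P₁V₁(1 − (V₁/V₂)^(γ−1))/(γ−1) → W_b/(P₁V₁) = 0.7358.
W_a / W_b = 1.012 / 0.7358 = 1.375.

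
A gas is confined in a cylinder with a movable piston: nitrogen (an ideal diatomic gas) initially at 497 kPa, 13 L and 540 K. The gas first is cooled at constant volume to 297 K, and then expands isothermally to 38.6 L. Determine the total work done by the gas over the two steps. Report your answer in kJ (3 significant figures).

W_total ≈ 3.87 kJ

Step 1 (isochoric): W = 0 (constant volume).
After step 1: P = 273.4 kPa (V unchanged).
Step 2 (isothermal): W = P₁V₁ ln(V₂/V₁) = (3554) ln(38.6/13) = 3867 J.
W_total = 0 + 3867 = 3867 J.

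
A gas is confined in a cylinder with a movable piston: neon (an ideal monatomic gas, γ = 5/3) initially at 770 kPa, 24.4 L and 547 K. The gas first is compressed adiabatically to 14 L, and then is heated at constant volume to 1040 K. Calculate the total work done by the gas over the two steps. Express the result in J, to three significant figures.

Step 1 (adiabatic): W = (P₁V₁ − P₂V₂)/(γ−1) = (18788 − 27210)/0.667 = -12632 J.
Step 2 (isochoric): W = 0 (constant volume).
W_total = -12632 + 0 = -12632 J.

W_total ≈ -12600 J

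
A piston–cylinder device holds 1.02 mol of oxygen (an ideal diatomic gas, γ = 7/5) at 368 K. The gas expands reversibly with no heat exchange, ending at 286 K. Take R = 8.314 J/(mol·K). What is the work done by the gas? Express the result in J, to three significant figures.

Adiabatic ⇒ Q = 0, so W_by = −ΔU = nCᵥ(T₁ − T₂).
Cᵥ = 5R/2 = 20.79 J/(mol·K).
W = (1.02)(20.79)(368 − 286) = 1738 J.

W ≈ 1740 J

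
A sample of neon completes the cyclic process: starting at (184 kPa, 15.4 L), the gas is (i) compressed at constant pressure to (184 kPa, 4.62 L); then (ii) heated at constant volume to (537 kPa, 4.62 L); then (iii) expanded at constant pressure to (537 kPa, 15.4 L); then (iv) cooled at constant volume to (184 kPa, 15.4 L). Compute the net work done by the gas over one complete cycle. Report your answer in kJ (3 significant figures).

Constant-volume legs do no work.
W(i) = (184)(4.62 − 15.4) = -1984 J; W(iii) = (537)(15.4 − 4.62) = 5789 J.
W_net = -1984 + 5789 = 3805 J (the clockwise enclosed area).

W_net ≈ 3.81 kJ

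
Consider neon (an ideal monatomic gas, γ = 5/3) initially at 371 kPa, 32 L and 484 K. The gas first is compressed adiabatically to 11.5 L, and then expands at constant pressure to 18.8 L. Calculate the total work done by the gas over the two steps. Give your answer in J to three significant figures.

W_total ≈ -2510 J

Step 1 (adiabatic): W = (P₁V₁ − P₂V₂)/(γ−1) = (11872 − 23487)/0.667 = -17422 J.
After step 1: P = 2042 kPa, V = 11.5 L, T = 957.5 K.
Step 2 (isobaric): W = PΔV = (2042 kPa)(18.8 − 11.5 L) = 14909 J.
W_total = -17422 + 14909 = -2513 J.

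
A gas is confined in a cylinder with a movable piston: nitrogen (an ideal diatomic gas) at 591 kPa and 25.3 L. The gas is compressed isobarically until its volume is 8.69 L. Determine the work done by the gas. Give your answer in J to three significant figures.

W ≈ -9820 J

Isobaric: W = P ΔV.
W = (591 kPa)(8.69 − 25.3 L) = (591)(-16.61) = -9817 J.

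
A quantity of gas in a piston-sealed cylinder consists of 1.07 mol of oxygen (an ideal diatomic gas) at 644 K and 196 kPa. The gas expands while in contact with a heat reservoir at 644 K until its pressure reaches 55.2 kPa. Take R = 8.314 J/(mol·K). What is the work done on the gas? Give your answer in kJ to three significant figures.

W ≈ -7.26 kJ

Isothermal process: W = nRT ln(V₂/V₁) = nRT ln(P₁/P₂).
W = (1.07)(8.314)(644) × ln(196/55.2)
  = 5729 × ln(3.551) = 5729 × 1.267
W_by_gas = 7260 J; work on gas = −W_by = -7260 J.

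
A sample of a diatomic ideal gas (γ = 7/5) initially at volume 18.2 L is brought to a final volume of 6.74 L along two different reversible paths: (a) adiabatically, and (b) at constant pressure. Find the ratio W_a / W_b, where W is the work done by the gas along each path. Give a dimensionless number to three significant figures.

Path (a) adiabatic: W = P₁V₁(1 − (V₁/V₂)^(γ−1))/(γ−1) → W_a/(P₁V₁) = -1.22.
Path (b) isobaric: W = P₁(V₂ − V₁) → W_b/(P₁V₁) = -0.6297.
W_a / W_b = -1.22 / -0.6297 = 1.937.

W_a / W_b ≈ 1.94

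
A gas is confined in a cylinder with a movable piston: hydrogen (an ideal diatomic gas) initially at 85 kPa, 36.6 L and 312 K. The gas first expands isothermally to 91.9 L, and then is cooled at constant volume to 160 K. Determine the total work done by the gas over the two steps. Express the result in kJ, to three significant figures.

Step 1 (isothermal): W = P₁V₁ ln(V₂/V₁) = (3111) ln(91.9/36.6) = 2864 J.
Step 2 (isochoric): W = 0 (constant volume).
W_total = 2864 + 0 = 2864 J.

W_total ≈ 2.86 kJ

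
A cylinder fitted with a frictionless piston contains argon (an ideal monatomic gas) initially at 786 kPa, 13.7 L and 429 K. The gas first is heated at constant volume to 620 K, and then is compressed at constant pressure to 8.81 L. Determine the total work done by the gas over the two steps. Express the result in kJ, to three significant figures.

W_total ≈ -5.55 kJ

Step 1 (isochoric): W = 0 (constant volume).
After step 1: P = 1136 kPa (V unchanged).
Step 2 (isobaric): W = PΔV = (1136 kPa)(8.81 − 13.7 L) = -5555 J.
W_total = 0 − 5555 = -5555 J.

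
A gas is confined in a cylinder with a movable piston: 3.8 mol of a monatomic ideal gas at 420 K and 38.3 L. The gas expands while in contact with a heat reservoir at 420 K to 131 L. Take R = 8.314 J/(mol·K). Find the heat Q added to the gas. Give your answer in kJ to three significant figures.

Isothermal ⇒ ΔU = 0, so Q = W = nRT ln(V₂/V₁).
Q = (3.8)(8.314)(420) ln(131/38.3) = 13269 × 1.23 = 16318 J.

Q ≈ 16.3 kJ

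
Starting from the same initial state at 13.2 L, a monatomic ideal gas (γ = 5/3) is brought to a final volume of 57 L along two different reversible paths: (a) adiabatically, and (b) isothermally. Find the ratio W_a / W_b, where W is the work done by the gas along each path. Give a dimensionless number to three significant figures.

Path (a) adiabatic: W = P₁V₁(1 − (V₁/V₂)^(γ−1))/(γ−1) → W_a/(P₁V₁) = 0.9343.
Path (b) isothermal: W = P₁V₁ ln(V₂/V₁) → W_b/(P₁V₁) = 1.463.
W_a / W_b = 0.9343 / 1.463 = 0.6387.

W_a / W_b ≈ 0.639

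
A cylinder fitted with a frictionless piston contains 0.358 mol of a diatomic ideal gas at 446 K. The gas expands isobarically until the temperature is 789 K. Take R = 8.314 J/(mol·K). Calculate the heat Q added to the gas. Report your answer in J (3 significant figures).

Isobaric: W = nRΔT = (0.358)(8.314)(343) = 1021 J.
ΔU = nCᵥΔT with Cᵥ = 5R/2: ΔU = (0.358)(20.79)(343) = 2552 J.
Q = ΔU + W = 2552 + 1021 = 3573 J.

Q ≈ 3570 J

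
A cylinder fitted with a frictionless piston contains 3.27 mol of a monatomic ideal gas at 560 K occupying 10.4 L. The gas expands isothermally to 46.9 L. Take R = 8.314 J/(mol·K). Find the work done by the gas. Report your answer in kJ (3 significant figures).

Isothermal: W = nRT ln(V₂/V₁).
W = (3.27)(8.314)(560) × ln(46.9/10.4)
  = 15225 × 1.506
W_by_gas = 22931 J.

W ≈ 22.9 kJ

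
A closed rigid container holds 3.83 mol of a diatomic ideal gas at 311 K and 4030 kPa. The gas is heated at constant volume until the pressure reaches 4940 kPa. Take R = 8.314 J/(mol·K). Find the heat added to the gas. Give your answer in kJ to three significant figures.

Q ≈ 5.59 kJ

Constant volume ⇒ W = 0, so Q = ΔU = nCᵥΔT with Cᵥ = 5R/2 = 20.79 J/(mol·K).
At constant V, T₂/T₁ = P₂/P₁ ⇒ ΔT = T₁(P₂/P₁ − 1) = 311·(4940/4030 − 1) = 70.23 K.
ΔU = (3.83)(20.79)(70.23) = 5590 J.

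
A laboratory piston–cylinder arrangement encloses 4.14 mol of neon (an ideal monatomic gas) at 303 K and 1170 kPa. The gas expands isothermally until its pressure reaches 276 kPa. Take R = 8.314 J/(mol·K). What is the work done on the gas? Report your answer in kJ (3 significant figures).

W ≈ -15.1 kJ

Isothermal process: W = nRT ln(V₂/V₁) = nRT ln(P₁/P₂).
W = (4.14)(8.314)(303) × ln(1170/276)
  = 10429 × ln(4.239) = 10429 × 1.444
W_by_gas = 15064 J; work on gas = −W_by = -15064 J.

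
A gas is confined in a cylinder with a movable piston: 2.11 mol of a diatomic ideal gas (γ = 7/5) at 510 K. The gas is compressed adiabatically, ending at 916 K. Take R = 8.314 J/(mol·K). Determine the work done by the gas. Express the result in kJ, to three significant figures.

W ≈ -17.8 kJ

Adiabatic ⇒ Q = 0, so W_by = −ΔU = nCᵥ(T₁ − T₂).
Cᵥ = 5R/2 = 20.79 J/(mol·K).
W = (2.11)(20.79)(510 − 916) = -17806 J.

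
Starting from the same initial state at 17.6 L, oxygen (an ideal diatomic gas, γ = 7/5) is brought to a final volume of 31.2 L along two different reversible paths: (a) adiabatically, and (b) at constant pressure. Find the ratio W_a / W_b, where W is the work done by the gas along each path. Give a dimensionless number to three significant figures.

W_a / W_b ≈ 0.662

Path (a) adiabatic: W = P₁V₁(1 − (V₁/V₂)^(γ−1))/(γ−1) → W_a/(P₁V₁) = 0.5117.
Path (b) isobaric: W = P₁(V₂ − V₁) → W_b/(P₁V₁) = 0.7727.
W_a / W_b = 0.5117 / 0.7727 = 0.6622.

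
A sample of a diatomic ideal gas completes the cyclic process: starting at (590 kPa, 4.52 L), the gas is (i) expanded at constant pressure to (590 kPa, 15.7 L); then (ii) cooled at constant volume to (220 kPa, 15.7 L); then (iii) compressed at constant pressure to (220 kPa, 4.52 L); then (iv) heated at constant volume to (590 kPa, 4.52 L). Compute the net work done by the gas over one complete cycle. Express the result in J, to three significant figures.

W_net ≈ 4140 J

Constant-volume legs do no work.
W(i) = (590)(15.7 − 4.52) = 6596 J; W(iii) = (220)(4.52 − 15.7) = -2460 J.
W_net = 6596 − 2460 = 4137 J (the clockwise enclosed area).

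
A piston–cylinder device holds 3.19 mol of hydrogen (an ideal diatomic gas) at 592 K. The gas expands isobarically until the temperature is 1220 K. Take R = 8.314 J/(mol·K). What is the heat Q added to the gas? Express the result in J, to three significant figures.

Isobaric: W = nRΔT = (3.19)(8.314)(628) = 16656 J.
ΔU = nCᵥΔT with Cᵥ = 5R/2: ΔU = (3.19)(20.79)(628) = 41639 J.
Q = ΔU + W = 41639 + 16656 = 58295 J.

Q ≈ 58300 J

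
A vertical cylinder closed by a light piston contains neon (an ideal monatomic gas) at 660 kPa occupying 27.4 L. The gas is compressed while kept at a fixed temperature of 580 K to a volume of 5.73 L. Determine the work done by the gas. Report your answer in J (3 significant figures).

W ≈ -28300 J

Isothermal: W = nRT ln(V₂/V₁) = P₁V₁ ln(V₂/V₁).
P₁V₁ = (660 kPa)(27.4 L) = 18084 J.
W = 18084 × ln(5.73/27.4) = 18084 × -1.565
W_by_gas = -28298 J.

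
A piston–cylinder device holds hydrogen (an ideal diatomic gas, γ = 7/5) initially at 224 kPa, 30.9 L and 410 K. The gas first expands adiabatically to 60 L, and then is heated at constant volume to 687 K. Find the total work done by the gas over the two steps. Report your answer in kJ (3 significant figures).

W_total ≈ 4.03 kJ

Step 1 (adiabatic): W = (P₁V₁ − P₂V₂)/(γ−1) = (6922 − 5308)/0.4 = 4034 J.
Step 2 (isochoric): W = 0 (constant volume).
W_total = 4034 + 0 = 4034 J.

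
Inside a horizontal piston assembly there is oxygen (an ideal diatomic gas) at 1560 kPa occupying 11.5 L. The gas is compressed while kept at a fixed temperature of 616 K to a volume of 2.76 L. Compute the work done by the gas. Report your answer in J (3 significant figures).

W ≈ -25600 J

Isothermal: W = nRT ln(V₂/V₁) = P₁V₁ ln(V₂/V₁).
P₁V₁ = (1560 kPa)(11.5 L) = 17940 J.
W = 17940 × ln(2.76/11.5) = 17940 × -1.427
W_by_gas = -25602 J.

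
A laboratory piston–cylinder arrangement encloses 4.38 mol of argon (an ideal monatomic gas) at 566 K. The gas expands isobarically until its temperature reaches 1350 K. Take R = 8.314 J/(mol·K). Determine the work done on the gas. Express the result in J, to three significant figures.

Isobaric: W = P ΔV = nR ΔT.
W = (4.38)(8.314)(1350 − 566) = 28550 J.
Work on gas = −W_by = -28550 J.

W ≈ -28500 J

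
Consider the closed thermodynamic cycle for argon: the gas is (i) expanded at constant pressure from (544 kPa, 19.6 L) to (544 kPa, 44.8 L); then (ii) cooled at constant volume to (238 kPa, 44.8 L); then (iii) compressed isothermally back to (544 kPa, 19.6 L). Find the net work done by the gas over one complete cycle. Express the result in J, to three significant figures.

W_net ≈ 4890 J

Leg (i): W = PΔV = (544)(44.8 − 19.6) = 13709 J.
Leg (ii): W = 0.
Leg (iii): W = PᵢVᵢ ln(V_f/Vᵢ) = (10662) ln(19.6/44.8) = -8814 J.
W_net = 13709 − 8814 = 4894 J.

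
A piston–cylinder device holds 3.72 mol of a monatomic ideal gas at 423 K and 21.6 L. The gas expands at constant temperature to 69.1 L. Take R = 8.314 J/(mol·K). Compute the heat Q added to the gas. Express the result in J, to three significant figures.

Isothermal ⇒ ΔU = 0, so Q = W = nRT ln(V₂/V₁).
Q = (3.72)(8.314)(423) ln(69.1/21.6) = 13083 × 1.163 = 15213 J.

Q ≈ 15200 J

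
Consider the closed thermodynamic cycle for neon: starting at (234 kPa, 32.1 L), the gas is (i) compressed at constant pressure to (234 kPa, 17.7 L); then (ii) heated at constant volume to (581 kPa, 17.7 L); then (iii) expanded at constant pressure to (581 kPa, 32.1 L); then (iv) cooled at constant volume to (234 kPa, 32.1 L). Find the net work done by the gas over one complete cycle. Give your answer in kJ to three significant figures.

W_net ≈ 5.00 kJ

Constant-volume legs do no work.
W(i) = (234)(17.7 − 32.1) = -3370 J; W(iii) = (581)(32.1 − 17.7) = 8366 J.
W_net = -3370 + 8366 = 4997 J (the clockwise enclosed area).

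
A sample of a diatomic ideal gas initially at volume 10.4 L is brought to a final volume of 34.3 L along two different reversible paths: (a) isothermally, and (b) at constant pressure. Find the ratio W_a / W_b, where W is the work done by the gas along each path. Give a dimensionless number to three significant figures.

W_a / W_b ≈ 0.519

Path (a) isothermal: W = P₁V₁ ln(V₂/V₁) → W_a/(P₁V₁) = 1.193.
Path (b) isobaric: W = P₁(V₂ − V₁) → W_b/(P₁V₁) = 2.298.
W_a / W_b = 1.193 / 2.298 = 0.5193.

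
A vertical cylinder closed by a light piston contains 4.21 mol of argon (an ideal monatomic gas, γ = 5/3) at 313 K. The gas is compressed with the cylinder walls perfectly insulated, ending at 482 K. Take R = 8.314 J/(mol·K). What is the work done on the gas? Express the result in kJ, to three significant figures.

W ≈ 8.87 kJ

Adiabatic ⇒ Q = 0, so W_by = −ΔU = nCᵥ(T₁ − T₂).
Cᵥ = 3R/2 = 12.47 J/(mol·K).
W = (4.21)(12.47)(313 − 482) = -8873 J.
Work on gas = −W_by = 8873 J.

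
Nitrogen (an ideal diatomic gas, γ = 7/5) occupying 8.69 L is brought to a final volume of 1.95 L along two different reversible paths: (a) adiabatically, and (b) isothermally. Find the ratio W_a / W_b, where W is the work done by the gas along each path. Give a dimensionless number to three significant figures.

Path (a) adiabatic: W = P₁V₁(1 − (V₁/V₂)^(γ−1))/(γ−1) → W_a/(P₁V₁) = -2.045.
Path (b) isothermal: W = P₁V₁ ln(V₂/V₁) → W_b/(P₁V₁) = -1.494.
W_a / W_b = -2.045 / -1.494 = 1.368.

W_a / W_b ≈ 1.37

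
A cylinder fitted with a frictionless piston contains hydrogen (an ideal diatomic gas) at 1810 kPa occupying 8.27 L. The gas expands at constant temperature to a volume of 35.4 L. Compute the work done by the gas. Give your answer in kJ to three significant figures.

Isothermal: W = nRT ln(V₂/V₁) = P₁V₁ ln(V₂/V₁).
P₁V₁ = (1810 kPa)(8.27 L) = 14969 J.
W = 14969 × ln(35.4/8.27) = 14969 × 1.454
W_by_gas = 21766 J.

W ≈ 21.8 kJ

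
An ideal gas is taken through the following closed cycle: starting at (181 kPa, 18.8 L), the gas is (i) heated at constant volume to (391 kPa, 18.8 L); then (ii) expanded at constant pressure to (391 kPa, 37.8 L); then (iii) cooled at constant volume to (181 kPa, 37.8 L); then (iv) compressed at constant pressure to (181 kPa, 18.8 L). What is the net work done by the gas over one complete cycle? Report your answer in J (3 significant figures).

W_net ≈ 3990 J

Constant-volume legs do no work.
W(ii) = (391)(37.8 − 18.8) = 7429 J; W(iv) = (181)(18.8 − 37.8) = -3439 J.
W_net = 7429 − 3439 = 3990 J (the clockwise enclosed area).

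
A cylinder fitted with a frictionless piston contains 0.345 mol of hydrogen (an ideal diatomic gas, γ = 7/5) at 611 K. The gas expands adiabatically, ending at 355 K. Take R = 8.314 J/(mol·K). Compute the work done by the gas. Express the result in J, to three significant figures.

W ≈ 1840 J

Adiabatic ⇒ Q = 0, so W_by = −ΔU = nCᵥ(T₁ − T₂).
Cᵥ = 5R/2 = 20.79 J/(mol·K).
W = (0.345)(20.79)(611 − 355) = 1836 J.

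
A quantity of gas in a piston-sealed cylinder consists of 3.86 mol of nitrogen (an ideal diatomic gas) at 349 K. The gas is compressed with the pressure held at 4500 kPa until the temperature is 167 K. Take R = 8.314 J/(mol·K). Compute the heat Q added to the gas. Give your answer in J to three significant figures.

Isobaric: W = nRΔT = (3.86)(8.314)(-182) = -5841 J.
ΔU = nCᵥΔT with Cᵥ = 5R/2: ΔU = (3.86)(20.79)(-182) = -14602 J.
Q = ΔU + W = -14602 − 5841 = -20443 J.

Q ≈ -20400 J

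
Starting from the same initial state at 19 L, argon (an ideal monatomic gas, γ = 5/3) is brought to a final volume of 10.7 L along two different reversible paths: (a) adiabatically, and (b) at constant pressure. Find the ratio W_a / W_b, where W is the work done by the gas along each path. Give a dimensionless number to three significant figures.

Path (a) adiabatic: W = P₁V₁(1 − (V₁/V₂)^(γ−1))/(γ−1) → W_a/(P₁V₁) = -0.6996.
Path (b) isobaric: W = P₁(V₂ − V₁) → W_b/(P₁V₁) = -0.4368.
W_a / W_b = -0.6996 / -0.4368 = 1.601.

W_a / W_b ≈ 1.60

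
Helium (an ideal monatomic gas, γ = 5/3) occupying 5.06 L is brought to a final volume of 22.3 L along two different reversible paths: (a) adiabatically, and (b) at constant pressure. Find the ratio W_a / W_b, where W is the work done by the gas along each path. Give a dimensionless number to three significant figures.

W_a / W_b ≈ 0.276

Path (a) adiabatic: W = P₁V₁(1 − (V₁/V₂)^(γ−1))/(γ−1) → W_a/(P₁V₁) = 0.942.
Path (b) isobaric: W = P₁(V₂ − V₁) → W_b/(P₁V₁) = 3.407.
W_a / W_b = 0.942 / 3.407 = 0.2765.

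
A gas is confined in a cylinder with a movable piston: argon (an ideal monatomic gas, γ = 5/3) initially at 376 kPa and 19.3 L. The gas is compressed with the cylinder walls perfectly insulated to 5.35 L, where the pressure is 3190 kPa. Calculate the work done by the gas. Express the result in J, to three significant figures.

Adiabatic: W = (P₁V₁ − P₂V₂)/(γ − 1) with γ = 5/3.
P₁V₁ = 7257 J, P₂V₂ = 17066 J.
W = (7257 − 17066) / 0.6667 = -14715 J.

W ≈ -14700 J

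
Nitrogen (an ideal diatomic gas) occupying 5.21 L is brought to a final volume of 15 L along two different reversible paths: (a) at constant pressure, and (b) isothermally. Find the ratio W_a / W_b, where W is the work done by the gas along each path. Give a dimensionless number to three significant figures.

Path (a) isobaric: W = P₁(V₂ − V₁) → W_a/(P₁V₁) = 1.879.
Path (b) isothermal: W = P₁V₁ ln(V₂/V₁) → W_b/(P₁V₁) = 1.057.
W_a / W_b = 1.879 / 1.057 = 1.777.

W_a / W_b ≈ 1.78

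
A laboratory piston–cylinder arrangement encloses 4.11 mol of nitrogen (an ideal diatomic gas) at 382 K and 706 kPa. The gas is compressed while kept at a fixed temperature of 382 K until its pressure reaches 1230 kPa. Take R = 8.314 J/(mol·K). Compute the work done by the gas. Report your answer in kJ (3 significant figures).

W ≈ -7.25 kJ

Isothermal process: W = nRT ln(V₂/V₁) = nRT ln(P₁/P₂).
W = (4.11)(8.314)(382) × ln(706/1230)
  = 13053 × ln(0.574) = 13053 × -0.5552
W_by_gas = -7247 J.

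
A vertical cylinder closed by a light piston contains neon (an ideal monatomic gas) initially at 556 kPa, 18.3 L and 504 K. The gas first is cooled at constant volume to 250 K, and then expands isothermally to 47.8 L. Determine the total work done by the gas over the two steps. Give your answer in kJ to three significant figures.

Step 1 (isochoric): W = 0 (constant volume).
After step 1: P = 275.8 kPa (V unchanged).
Step 2 (isothermal): W = P₁V₁ ln(V₂/V₁) = (5047) ln(47.8/18.3) = 4846 J.
W_total = 0 + 4846 = 4846 J.

W_total ≈ 4.85 kJ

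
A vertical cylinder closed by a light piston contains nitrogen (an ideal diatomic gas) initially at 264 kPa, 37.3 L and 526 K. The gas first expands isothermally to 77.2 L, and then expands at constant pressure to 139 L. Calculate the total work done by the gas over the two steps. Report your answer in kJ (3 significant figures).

Step 1 (isothermal): W = P₁V₁ ln(V₂/V₁) = (9847) ln(77.2/37.3) = 7163 J.
After step 1: P = 127.6 kPa, V = 77.2 L, T = 526 K.
Step 2 (isobaric): W = PΔV = (127.6 kPa)(139 − 77.2 L) = 7883 J.
W_total = 7163 + 7883 = 15046 J.

W_total ≈ 15.0 kJ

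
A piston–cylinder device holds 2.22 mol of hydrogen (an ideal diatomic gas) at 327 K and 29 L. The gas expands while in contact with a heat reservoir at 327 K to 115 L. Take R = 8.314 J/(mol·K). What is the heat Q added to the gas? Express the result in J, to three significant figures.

Q ≈ 8310 J

Isothermal ⇒ ΔU = 0, so Q = W = nRT ln(V₂/V₁).
Q = (2.22)(8.314)(327) ln(115/29) = 6035 × 1.378 = 8315 J.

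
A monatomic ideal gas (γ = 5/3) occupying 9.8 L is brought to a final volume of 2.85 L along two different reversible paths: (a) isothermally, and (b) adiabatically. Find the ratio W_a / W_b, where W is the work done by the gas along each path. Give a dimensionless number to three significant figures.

W_a / W_b ≈ 0.644

Path (a) isothermal: W = P₁V₁ ln(V₂/V₁) → W_a/(P₁V₁) = -1.235.
Path (b) adiabatic: W = P₁V₁(1 − (V₁/V₂)^(γ−1))/(γ−1) → W_b/(P₁V₁) = -1.917.
W_a / W_b = -1.235 / -1.917 = 0.6442.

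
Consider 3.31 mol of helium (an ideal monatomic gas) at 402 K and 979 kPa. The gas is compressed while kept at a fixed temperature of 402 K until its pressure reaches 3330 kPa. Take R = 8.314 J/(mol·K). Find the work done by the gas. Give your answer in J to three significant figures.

W ≈ -13500 J

Isothermal process: W = nRT ln(V₂/V₁) = nRT ln(P₁/P₂).
W = (3.31)(8.314)(402) × ln(979/3330)
  = 11063 × ln(0.294) = 11063 × -1.224
W_by_gas = -13543 J.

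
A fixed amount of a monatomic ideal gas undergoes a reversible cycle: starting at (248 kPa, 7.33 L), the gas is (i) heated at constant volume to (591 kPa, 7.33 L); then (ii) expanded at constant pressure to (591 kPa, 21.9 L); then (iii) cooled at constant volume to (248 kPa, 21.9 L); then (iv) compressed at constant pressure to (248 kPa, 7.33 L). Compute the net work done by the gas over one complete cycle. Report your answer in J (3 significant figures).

Constant-volume legs do no work.
W(ii) = (591)(21.9 − 7.33) = 8611 J; W(iv) = (248)(7.33 − 21.9) = -3613 J.
W_net = 8611 − 3613 = 4998 J (the clockwise enclosed area).

W_net ≈ 5000 J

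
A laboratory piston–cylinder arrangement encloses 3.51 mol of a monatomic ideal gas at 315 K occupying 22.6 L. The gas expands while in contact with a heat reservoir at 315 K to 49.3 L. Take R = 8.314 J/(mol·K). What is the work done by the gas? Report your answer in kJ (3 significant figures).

W ≈ 7.17 kJ

Isothermal: W = nRT ln(V₂/V₁).
W = (3.51)(8.314)(315) × ln(49.3/22.6)
  = 9192 × 0.78
W_by_gas = 7170 J.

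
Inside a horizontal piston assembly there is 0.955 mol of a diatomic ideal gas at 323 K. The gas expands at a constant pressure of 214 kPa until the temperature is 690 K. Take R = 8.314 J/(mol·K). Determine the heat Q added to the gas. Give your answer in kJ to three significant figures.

Isobaric: W = nRΔT = (0.955)(8.314)(367) = 2914 J.
ΔU = nCᵥΔT with Cᵥ = 5R/2: ΔU = (0.955)(20.79)(367) = 7285 J.
Q = ΔU + W = 7285 + 2914 = 10199 J.

Q ≈ 10.2 kJ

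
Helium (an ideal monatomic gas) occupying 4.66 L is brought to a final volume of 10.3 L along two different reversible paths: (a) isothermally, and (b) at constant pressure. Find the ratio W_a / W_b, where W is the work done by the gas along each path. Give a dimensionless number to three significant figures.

W_a / W_b ≈ 0.655

Path (a) isothermal: W = P₁V₁ ln(V₂/V₁) → W_a/(P₁V₁) = 0.7931.
Path (b) isobaric: W = P₁(V₂ − V₁) → W_b/(P₁V₁) = 1.21.
W_a / W_b = 0.7931 / 1.21 = 0.6553.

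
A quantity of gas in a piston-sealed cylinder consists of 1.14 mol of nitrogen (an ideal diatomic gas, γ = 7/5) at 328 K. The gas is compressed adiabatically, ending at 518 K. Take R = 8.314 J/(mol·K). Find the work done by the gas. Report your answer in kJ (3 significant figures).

W ≈ -4.50 kJ

Adiabatic ⇒ Q = 0, so W_by = −ΔU = nCᵥ(T₁ − T₂).
Cᵥ = 5R/2 = 20.79 J/(mol·K).
W = (1.14)(20.79)(328 − 518) = -4502 J.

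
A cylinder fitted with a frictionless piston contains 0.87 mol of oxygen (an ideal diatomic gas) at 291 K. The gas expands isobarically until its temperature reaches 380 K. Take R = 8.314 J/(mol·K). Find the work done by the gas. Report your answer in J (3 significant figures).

Isobaric: W = P ΔV = nR ΔT.
W = (0.87)(8.314)(380 − 291) = 643.8 J.

W ≈ 644 J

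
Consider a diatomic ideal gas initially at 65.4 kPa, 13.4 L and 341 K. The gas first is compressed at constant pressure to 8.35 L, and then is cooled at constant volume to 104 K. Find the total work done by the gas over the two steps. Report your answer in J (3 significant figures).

W_total ≈ -330 J

Step 1 (isobaric): W = PΔV = (65.4 kPa)(8.35 − 13.4 L) = -330.3 J.
Step 2 (isochoric): W = 0 (constant volume).
W_total = -330.3 + 0 = -330.3 J.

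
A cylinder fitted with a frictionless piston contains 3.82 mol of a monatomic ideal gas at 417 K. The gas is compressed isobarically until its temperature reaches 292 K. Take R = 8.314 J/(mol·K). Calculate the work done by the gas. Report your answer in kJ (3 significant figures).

Isobaric: W = P ΔV = nR ΔT.
W = (3.82)(8.314)(292 − 417) = -3970 J.

W ≈ -3.97 kJ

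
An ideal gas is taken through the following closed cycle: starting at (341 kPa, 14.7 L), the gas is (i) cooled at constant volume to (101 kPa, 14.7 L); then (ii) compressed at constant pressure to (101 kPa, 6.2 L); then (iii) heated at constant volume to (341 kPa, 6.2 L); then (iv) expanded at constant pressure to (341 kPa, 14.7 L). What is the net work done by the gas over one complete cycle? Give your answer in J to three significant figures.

W_net ≈ 2040 J

Constant-volume legs do no work.
W(ii) = (101)(6.2 − 14.7) = -858.5 J; W(iv) = (341)(14.7 − 6.2) = 2898 J.
W_net = -858.5 + 2898 = 2040 J (the clockwise enclosed area).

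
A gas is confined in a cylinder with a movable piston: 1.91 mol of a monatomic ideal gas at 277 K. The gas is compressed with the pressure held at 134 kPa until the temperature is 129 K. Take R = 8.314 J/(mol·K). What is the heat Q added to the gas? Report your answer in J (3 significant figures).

Q ≈ -5880 J

Isobaric: W = nRΔT = (1.91)(8.314)(-148) = -2350 J.
ΔU = nCᵥΔT with Cᵥ = 3R/2: ΔU = (1.91)(12.47)(-148) = -3525 J.
Q = ΔU + W = -3525 − 2350 = -5876 J.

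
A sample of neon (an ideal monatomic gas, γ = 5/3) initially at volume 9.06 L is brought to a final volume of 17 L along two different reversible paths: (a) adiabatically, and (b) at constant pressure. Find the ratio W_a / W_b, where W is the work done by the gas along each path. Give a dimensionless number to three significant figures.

W_a / W_b ≈ 0.587

Path (a) adiabatic: W = P₁V₁(1 − (V₁/V₂)^(γ−1))/(γ−1) → W_a/(P₁V₁) = 0.514.
Path (b) isobaric: W = P₁(V₂ − V₁) → W_b/(P₁V₁) = 0.8764.
W_a / W_b = 0.514 / 0.8764 = 0.5865.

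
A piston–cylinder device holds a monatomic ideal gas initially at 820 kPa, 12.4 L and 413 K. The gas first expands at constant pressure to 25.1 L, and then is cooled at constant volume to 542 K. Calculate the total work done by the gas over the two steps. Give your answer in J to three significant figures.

Step 1 (isobaric): W = PΔV = (820 kPa)(25.1 − 12.4 L) = 10414 J.
Step 2 (isochoric): W = 0 (constant volume).
W_total = 10414 + 0 = 10414 J.

W_total ≈ 10400 J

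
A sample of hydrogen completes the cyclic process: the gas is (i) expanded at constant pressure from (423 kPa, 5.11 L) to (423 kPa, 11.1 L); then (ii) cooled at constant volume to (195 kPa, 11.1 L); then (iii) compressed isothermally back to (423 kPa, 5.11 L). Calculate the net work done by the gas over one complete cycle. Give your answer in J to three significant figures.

W_net ≈ 855 J

Leg (i): W = PΔV = (423)(11.1 − 5.11) = 2534 J.
Leg (ii): W = 0.
Leg (iii): W = PᵢVᵢ ln(V_f/Vᵢ) = (2164) ln(5.11/11.1) = -1679 J.
W_net = 2534 − 1679 = 854.7 J.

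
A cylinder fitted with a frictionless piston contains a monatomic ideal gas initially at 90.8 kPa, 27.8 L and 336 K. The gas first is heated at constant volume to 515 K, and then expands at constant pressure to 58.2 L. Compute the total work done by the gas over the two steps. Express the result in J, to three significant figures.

Step 1 (isochoric): W = 0 (constant volume).
After step 1: P = 139.2 kPa (V unchanged).
Step 2 (isobaric): W = PΔV = (139.2 kPa)(58.2 − 27.8 L) = 4231 J.
W_total = 0 + 4231 = 4231 J.

W_total ≈ 4230 J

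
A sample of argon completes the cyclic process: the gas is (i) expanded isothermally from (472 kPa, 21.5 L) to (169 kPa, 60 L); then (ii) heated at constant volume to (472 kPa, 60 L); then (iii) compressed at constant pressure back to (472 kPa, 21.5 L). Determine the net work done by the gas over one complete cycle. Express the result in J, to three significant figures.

Leg (i): W = PᵢVᵢ ln(V_f/Vᵢ) = (10148) ln(60/21.5) = 10415 J.
Leg (ii): W = 0.
Leg (iii): W = PΔV = (472)(21.5 − 60) = -18172 J.
W_net = 10415 − 18172 = -7757 J.

W_net ≈ -7760 J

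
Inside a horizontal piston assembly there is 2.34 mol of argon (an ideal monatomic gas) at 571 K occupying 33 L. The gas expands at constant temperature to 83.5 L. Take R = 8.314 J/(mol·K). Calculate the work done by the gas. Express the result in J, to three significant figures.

W ≈ 10300 J

Isothermal: W = nRT ln(V₂/V₁).
W = (2.34)(8.314)(571) × ln(83.5/33)
  = 11109 × 0.9283
W_by_gas = 10313 J.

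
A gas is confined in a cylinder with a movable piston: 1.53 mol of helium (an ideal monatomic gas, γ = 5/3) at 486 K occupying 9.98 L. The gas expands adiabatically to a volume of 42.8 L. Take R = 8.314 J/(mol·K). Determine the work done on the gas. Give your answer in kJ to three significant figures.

Adiabatic: TV^(γ−1) = const with γ = 5/3.
T₂ = T₁ (V₁/V₂)^(γ−1) = 486 × (9.98/42.8)^0.667 = 486 × 0.3788 = 184.1 K.
W_by = nCᵥ(T₁ − T₂) = (1.53)(12.47)(486 − 184.1) = 5760 J.
Work on gas = −W_by = -5760 J.

W ≈ -5.76 kJ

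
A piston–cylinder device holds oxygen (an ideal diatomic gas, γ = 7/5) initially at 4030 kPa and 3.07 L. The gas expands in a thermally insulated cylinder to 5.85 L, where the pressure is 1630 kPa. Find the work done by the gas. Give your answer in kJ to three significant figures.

Adiabatic: W = (P₁V₁ − P₂V₂)/(γ − 1) with γ = 7/5.
P₁V₁ = 12372 J, P₂V₂ = 9536 J.
W = (12372 − 9536) / 0.4 = 7091 J.

W ≈ 7.09 kJ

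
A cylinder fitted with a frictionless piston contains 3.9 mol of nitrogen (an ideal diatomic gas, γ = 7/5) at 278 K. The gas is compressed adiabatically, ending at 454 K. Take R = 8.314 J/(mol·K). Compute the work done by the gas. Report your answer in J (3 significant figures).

Adiabatic ⇒ Q = 0, so W_by = −ΔU = nCᵥ(T₁ − T₂).
Cᵥ = 5R/2 = 20.79 J/(mol·K).
W = (3.9)(20.79)(278 − 454) = -14267 J.

W ≈ -14300 J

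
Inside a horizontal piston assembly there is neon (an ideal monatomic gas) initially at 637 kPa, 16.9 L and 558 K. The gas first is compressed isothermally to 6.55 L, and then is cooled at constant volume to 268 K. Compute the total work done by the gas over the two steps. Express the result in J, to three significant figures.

Step 1 (isothermal): W = P₁V₁ ln(V₂/V₁) = (10765) ln(6.55/16.9) = -10204 J.
Step 2 (isochoric): W = 0 (constant volume).
W_total = -10204 + 0 = -10204 J.

W_total ≈ -10200 J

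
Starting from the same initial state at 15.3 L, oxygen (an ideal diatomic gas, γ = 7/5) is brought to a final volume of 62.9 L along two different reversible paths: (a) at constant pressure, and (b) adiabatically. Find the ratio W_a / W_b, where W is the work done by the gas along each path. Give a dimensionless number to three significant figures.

Path (a) isobaric: W = P₁(V₂ − V₁) → W_a/(P₁V₁) = 3.111.
Path (b) adiabatic: W = P₁V₁(1 − (V₁/V₂)^(γ−1))/(γ−1) → W_b/(P₁V₁) = 1.08.
W_a / W_b = 3.111 / 1.08 = 2.881.

W_a / W_b ≈ 2.88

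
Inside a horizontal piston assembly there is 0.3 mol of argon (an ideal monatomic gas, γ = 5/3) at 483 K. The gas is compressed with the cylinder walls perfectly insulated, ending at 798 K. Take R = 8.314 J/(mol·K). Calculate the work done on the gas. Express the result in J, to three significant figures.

Adiabatic ⇒ Q = 0, so W_by = −ΔU = nCᵥ(T₁ − T₂).
Cᵥ = 3R/2 = 12.47 J/(mol·K).
W = (0.3)(12.47)(483 − 798) = -1179 J.
Work on gas = −W_by = 1179 J.

W ≈ 1180 J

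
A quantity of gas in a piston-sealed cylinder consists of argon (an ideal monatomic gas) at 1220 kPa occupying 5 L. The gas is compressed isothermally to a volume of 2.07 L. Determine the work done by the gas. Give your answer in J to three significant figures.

W ≈ -5380 J

Isothermal: W = nRT ln(V₂/V₁) = P₁V₁ ln(V₂/V₁).
P₁V₁ = (1220 kPa)(5 L) = 6100 J.
W = 6100 × ln(2.07/5) = 6100 × -0.8819
W_by_gas = -5380 J.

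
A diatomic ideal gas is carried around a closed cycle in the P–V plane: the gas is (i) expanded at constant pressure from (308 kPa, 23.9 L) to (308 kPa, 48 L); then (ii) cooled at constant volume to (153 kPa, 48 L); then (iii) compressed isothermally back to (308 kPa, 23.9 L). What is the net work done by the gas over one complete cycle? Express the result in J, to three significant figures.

Leg (i): W = PΔV = (308)(48 − 23.9) = 7423 J.
Leg (ii): W = 0.
Leg (iii): W = PᵢVᵢ ln(V_f/Vᵢ) = (7344) ln(23.9/48) = -5121 J.
W_net = 7423 − 5121 = 2302 J.

W_net ≈ 2300 J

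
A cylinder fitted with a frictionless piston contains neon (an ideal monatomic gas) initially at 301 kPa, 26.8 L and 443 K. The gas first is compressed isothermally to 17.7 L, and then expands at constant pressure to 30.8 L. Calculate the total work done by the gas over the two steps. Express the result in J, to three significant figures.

Step 1 (isothermal): W = P₁V₁ ln(V₂/V₁) = (8067) ln(17.7/26.8) = -3346 J.
After step 1: P = 455.8 kPa, V = 17.7 L, T = 443 K.
Step 2 (isobaric): W = PΔV = (455.8 kPa)(30.8 − 17.7 L) = 5970 J.
W_total = -3346 + 5970 = 2624 J.

W_total ≈ 2620 J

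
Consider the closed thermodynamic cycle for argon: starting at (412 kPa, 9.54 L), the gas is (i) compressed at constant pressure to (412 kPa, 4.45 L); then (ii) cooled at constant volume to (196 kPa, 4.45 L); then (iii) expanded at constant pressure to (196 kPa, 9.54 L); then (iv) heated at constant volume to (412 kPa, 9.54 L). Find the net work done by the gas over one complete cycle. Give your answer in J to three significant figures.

W_net ≈ -1100 J

Constant-volume legs do no work.
W(i) = (412)(4.45 − 9.54) = -2097 J; W(iii) = (196)(9.54 − 4.45) = 997.6 J.
W_net = -2097 + 997.6 = -1099 J (the counter-clockwise enclosed area).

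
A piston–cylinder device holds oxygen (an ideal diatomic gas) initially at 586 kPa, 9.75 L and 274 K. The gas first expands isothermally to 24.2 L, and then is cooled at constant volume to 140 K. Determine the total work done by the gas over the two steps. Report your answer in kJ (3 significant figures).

W_total ≈ 5.19 kJ

Step 1 (isothermal): W = P₁V₁ ln(V₂/V₁) = (5714) ln(24.2/9.75) = 5194 J.
Step 2 (isochoric): W = 0 (constant volume).
W_total = 5194 + 0 = 5194 J.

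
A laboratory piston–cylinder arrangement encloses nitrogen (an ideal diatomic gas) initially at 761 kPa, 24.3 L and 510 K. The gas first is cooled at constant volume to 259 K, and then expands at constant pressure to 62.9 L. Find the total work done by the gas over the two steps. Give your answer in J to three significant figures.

Step 1 (isochoric): W = 0 (constant volume).
After step 1: P = 386.5 kPa (V unchanged).
Step 2 (isobaric): W = PΔV = (386.5 kPa)(62.9 − 24.3 L) = 14918 J.
W_total = 0 + 14918 = 14918 J.

W_total ≈ 14900 J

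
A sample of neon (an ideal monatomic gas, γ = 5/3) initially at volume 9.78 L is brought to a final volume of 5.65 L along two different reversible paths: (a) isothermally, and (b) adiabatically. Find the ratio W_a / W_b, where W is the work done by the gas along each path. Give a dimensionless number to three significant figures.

W_a / W_b ≈ 0.828

Path (a) isothermal: W = P₁V₁ ln(V₂/V₁) → W_a/(P₁V₁) = -0.5487.
Path (b) adiabatic: W = P₁V₁(1 − (V₁/V₂)^(γ−1))/(γ−1) → W_b/(P₁V₁) = -0.6625.
W_a / W_b = -0.5487 / -0.6625 = 0.8282.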